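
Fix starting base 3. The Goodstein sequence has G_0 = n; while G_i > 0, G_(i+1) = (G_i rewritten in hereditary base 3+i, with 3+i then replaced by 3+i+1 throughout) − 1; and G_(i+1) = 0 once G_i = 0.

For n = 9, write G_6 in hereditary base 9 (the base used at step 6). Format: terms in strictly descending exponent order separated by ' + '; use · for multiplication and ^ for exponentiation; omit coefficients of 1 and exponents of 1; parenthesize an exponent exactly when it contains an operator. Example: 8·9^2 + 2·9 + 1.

i=0: 9 = 3^2 (b=3); 3→4: 4^2 = 16; 16−1 = 15
i=1: 15 = 3·4 + 3 (b=4); 4→5: 3·5 + 3 = 18; 18−1 = 17
i=2: 17 = 3·5 + 2 (b=5); 5→6: 3·6 + 2 = 20; 20−1 = 19
i=3: 19 = 3·6 + 1 (b=6); 6→7: 3·7 + 1 = 22; 22−1 = 21
i=4: 21 = 3·7 (b=7); 7→8: 3·8 = 24; 24−1 = 23
i=5: 23 = 2·8 + 7 (b=8); 8→9: 2·9 + 7 = 25; 25−1 = 24
i=6: 24 = 2·9 + 6 (b=9); 9→10: 2·10 + 6 = 26; 26−1 = 25

2·9 + 6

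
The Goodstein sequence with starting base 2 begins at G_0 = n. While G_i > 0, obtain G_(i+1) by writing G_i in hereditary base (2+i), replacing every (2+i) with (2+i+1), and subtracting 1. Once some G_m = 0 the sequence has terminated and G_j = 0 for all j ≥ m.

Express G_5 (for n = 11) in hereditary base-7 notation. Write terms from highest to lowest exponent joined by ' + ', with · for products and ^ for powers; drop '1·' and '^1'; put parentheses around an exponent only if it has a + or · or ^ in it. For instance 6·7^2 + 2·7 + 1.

base 2: 11 = 2^(2 + 1) + 2 + 1; at 3: 3^(3 + 1) + 3 + 1 = 85; next = 84
base 3: 84 = 3^(3 + 1) + 3; at 4: 4^(4 + 1) + 4 = 1028; next = 1027
base 4: 1027 = 4^(4 + 1) + 3; at 5: 5^(5 + 1) + 3 = 15628; next = 15627
base 5: 15627 = 5^(5 + 1) + 2; at 6: 6^(6 + 1) + 2 = 279938; next = 279937
base 6: 279937 = 6^(6 + 1) + 1; at 7: 7^(7 + 1) + 1 = 5764802; next = 5764801

7^(7 + 1)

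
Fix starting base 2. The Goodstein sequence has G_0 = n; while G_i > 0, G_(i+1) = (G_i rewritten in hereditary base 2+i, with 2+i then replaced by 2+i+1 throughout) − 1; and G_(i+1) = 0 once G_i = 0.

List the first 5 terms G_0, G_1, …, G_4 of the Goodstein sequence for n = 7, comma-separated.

7 —HB2→ 2^2 + 2 + 1 —bump→ 3^3 + 3 + 1 = 31 —(−1)→ 30
30 —HB3→ 3^3 + 3 —bump→ 4^4 + 4 = 260 —(−1)→ 259
259 —HB4→ 4^4 + 3 —bump→ 5^5 + 3 = 3128 —(−1)→ 3127
3127 —HB5→ 5^5 + 2 —bump→ 6^6 + 2 = 46658 —(−1)→ 46657

7, 30, 259, 3127, 46657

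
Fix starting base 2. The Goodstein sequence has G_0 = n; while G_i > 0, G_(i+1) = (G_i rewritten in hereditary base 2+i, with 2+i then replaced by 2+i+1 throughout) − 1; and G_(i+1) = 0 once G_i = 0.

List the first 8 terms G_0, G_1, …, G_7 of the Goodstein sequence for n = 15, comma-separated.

15, 111, 1283, 18752, 326593, 6588344, 150994943, 3524450280

G_0=15  [base 2] 2^(2 + 1) + 2^2 + 2 + 1  →[2↦3]→  3^(3 + 1) + 3^3 + 3 + 1 = 112  −1 ⇒ G_1=111
G_1=111  [base 3] 3^(3 + 1) + 3^3 + 3  →[3↦4]→  4^(4 + 1) + 4^4 + 4 = 1284  −1 ⇒ G_2=1283
G_2=1283  [base 4] 4^(4 + 1) + 4^4 + 3  →[4↦5]→  5^(5 + 1) + 5^5 + 3 = 18753  −1 ⇒ G_3=18752
G_3=18752  [base 5] 5^(5 + 1) + 5^5 + 2  →[5↦6]→  6^(6 + 1) + 6^6 + 2 = 326594  −1 ⇒ G_4=326593
G_4=326593  [base 6] 6^(6 + 1) + 6^6 + 1  →[6↦7]→  7^(7 + 1) + 7^7 + 1 = 6588345  −1 ⇒ G_5=6588344
G_5=6588344  [base 7] 7^(7 + 1) + 7^7  →[7↦8]→  8^(8 + 1) + 8^8 = 150994944  −1 ⇒ G_6=150994943
G_6=150994943  [base 8] 8^(8 + 1) + 7·8^7 + 7·8^6 + 7·8^5 + 7·8^4 + 7·8^3 + 7·8^2 + 7·8 + 7  →[8↦9]→  9^(9 + 1) + 7·9^7 + 7·9^6 + 7·9^5 + 7·9^4 + 7·9^3 + 7·9^2 + 7·9 + 7 = 3524450281  −1 ⇒ G_7=3524450280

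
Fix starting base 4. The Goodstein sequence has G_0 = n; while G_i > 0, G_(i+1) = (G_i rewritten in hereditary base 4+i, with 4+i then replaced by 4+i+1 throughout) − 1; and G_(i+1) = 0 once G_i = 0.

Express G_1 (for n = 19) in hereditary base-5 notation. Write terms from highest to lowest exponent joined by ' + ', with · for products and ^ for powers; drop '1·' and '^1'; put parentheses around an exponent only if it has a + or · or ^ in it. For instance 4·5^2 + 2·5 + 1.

5^2 + 2

[0] 19 ≡ 4^2 + 3 (base 4). Lift 5: 28. −1: 27.
[1] 27 ≡ 5^2 + 2 (base 5). Lift 6: 38. −1: 37.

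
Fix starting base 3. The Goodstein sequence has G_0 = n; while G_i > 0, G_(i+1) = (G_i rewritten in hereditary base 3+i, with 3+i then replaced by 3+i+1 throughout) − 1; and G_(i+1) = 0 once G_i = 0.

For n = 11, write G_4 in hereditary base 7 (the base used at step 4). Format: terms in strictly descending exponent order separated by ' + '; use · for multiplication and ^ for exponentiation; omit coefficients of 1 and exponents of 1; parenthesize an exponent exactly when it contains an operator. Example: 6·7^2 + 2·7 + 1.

step 0: 11 = 3^2 + 2; sub 4 for 3: 4^2 + 2; = 18; G_1 = 18−1 = 17
step 1: 17 = 4^2 + 1; sub 5 for 4: 5^2 + 1; = 26; G_2 = 26−1 = 25
step 2: 25 = 5^2; sub 6 for 5: 6^2; = 36; G_3 = 36−1 = 35
step 3: 35 = 5·6 + 5; sub 7 for 6: 5·7 + 5; = 40; G_4 = 40−1 = 39

5·7 + 4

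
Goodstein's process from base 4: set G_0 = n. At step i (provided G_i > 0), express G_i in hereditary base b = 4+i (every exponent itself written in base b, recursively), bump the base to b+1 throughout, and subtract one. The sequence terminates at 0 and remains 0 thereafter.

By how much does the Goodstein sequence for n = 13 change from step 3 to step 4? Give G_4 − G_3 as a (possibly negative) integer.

1

G_0=13  [base 4] 3·4 + 1  →[4↦5]→  3·5 + 1 = 16  −1 ⇒ G_1=15
G_1=15  [base 5] 3·5  →[5↦6]→  3·6 = 18  −1 ⇒ G_2=17
G_2=17  [base 6] 2·6 + 5  →[6↦7]→  2·7 + 5 = 19  −1 ⇒ G_3=18
G_3=18  [base 7] 2·7 + 4  →[7↦8]→  2·8 + 4 = 20  −1 ⇒ G_4=19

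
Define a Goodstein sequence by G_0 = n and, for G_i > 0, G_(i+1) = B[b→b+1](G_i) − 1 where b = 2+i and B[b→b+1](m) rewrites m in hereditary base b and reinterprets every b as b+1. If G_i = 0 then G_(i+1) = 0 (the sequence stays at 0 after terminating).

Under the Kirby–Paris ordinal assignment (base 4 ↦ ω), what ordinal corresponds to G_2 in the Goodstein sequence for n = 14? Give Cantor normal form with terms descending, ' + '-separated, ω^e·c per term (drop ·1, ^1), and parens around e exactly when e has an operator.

(0) 14|_2 = 2^(2 + 1) + 2^2 + 2 ↦ 3^(3 + 1) + 3^3 + 3|_3 = 111 ⇒ 110
(1) 110|_3 = 3^(3 + 1) + 3^3 + 2 ↦ 4^(4 + 1) + 4^4 + 2|_4 = 1282 ⇒ 1281

ω^(ω + 1) + ω^ω + 1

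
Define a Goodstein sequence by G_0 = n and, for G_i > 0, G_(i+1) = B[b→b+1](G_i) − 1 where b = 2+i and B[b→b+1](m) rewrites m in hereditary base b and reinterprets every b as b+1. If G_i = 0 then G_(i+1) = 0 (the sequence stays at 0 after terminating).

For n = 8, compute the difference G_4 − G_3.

87085

base 2: 8 = 2^(2 + 1); at 3: 3^(3 + 1) = 81; next = 80
base 3: 80 = 2·3^3 + 2·3^2 + 2·3 + 2; at 4: 2·4^4 + 2·4^2 + 2·4 + 2 = 554; next = 553
base 4: 553 = 2·4^4 + 2·4^2 + 2·4 + 1; at 5: 2·5^5 + 2·5^2 + 2·5 + 1 = 6311; next = 6310
base 5: 6310 = 2·5^5 + 2·5^2 + 2·5; at 6: 2·6^6 + 2·6^2 + 2·6 = 93396; next = 93395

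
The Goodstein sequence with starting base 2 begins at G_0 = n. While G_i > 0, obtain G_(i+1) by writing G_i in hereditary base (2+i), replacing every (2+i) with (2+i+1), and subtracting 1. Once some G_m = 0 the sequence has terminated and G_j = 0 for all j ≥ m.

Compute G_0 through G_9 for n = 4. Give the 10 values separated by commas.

4 —HB2→ 2^2 —bump→ 3^3 = 27 —(−1)→ 26
26 —HB3→ 2·3^2 + 2·3 + 2 —bump→ 2·4^2 + 2·4 + 2 = 42 —(−1)→ 41
41 —HB4→ 2·4^2 + 2·4 + 1 —bump→ 2·5^2 + 2·5 + 1 = 61 —(−1)→ 60
60 —HB5→ 2·5^2 + 2·5 —bump→ 2·6^2 + 2·6 = 84 —(−1)→ 83
83 —HB6→ 2·6^2 + 6 + 5 —bump→ 2·7^2 + 7 + 5 = 110 —(−1)→ 109
109 —HB7→ 2·7^2 + 7 + 4 —bump→ 2·8^2 + 8 + 4 = 140 —(−1)→ 139
139 —HB8→ 2·8^2 + 8 + 3 —bump→ 2·9^2 + 9 + 3 = 174 —(−1)→ 173
173 —HB9→ 2·9^2 + 9 + 2 —bump→ 2·10^2 + 10 + 2 = 212 —(−1)→ 211
211 —HB10→ 2·10^2 + 10 + 1 —bump→ 2·11^2 + 11 + 1 = 254 —(−1)→ 253

4, 26, 41, 60, 83, 109, 139, 173, 211, 253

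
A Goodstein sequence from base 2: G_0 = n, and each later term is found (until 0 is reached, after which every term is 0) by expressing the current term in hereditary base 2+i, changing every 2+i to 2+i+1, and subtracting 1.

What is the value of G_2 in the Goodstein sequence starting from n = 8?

i=0: 8 = 2^(2 + 1) (b=2); 2→3: 3^(3 + 1) = 81; 81−1 = 80
i=1: 80 = 2·3^3 + 2·3^2 + 2·3 + 2 (b=3); 3→4: 2·4^4 + 2·4^2 + 2·4 + 2 = 554; 554−1 = 553
i=2: 553 = 2·4^4 + 2·4^2 + 2·4 + 1 (b=4); 4→5: 2·5^5 + 2·5^2 + 2·5 + 1 = 6311; 6311−1 = 6310

553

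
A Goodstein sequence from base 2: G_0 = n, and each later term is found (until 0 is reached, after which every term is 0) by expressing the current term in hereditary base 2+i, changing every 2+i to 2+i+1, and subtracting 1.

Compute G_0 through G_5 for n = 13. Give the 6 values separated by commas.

G_0 = 13. HB_2(13) = 2^(2 + 1) + 2^2 + 1. Bump = 109. G_1 = 108.
G_1 = 108. HB_3(108) = 3^(3 + 1) + 3^3. Bump = 1280. G_2 = 1279.
G_2 = 1279. HB_4(1279) = 4^(4 + 1) + 3·4^3 + 3·4^2 + 3·4 + 3. Bump = 16093. G_3 = 16092.
G_3 = 16092. HB_5(16092) = 5^(5 + 1) + 3·5^3 + 3·5^2 + 3·5 + 2. Bump = 280712. G_4 = 280711.
G_4 = 280711. HB_6(280711) = 6^(6 + 1) + 3·6^3 + 3·6^2 + 3·6 + 1. Bump = 5765999. G_5 = 5765998.

13, 108, 1279, 16092, 280711, 5765998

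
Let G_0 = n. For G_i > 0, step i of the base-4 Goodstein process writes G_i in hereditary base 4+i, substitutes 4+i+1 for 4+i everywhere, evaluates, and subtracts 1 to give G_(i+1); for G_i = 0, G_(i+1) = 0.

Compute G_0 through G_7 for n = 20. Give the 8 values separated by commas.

20, 29, 39, 51, 65, 81, 99, 107

(0) 20|_4 = 4^2 + 4 ↦ 5^2 + 5|_5 = 30 ⇒ 29
(1) 29|_5 = 5^2 + 4 ↦ 6^2 + 4|_6 = 40 ⇒ 39
(2) 39|_6 = 6^2 + 3 ↦ 7^2 + 3|_7 = 52 ⇒ 51
(3) 51|_7 = 7^2 + 2 ↦ 8^2 + 2|_8 = 66 ⇒ 65
(4) 65|_8 = 8^2 + 1 ↦ 9^2 + 1|_9 = 82 ⇒ 81
(5) 81|_9 = 9^2 ↦ 10^2|_10 = 100 ⇒ 99
(6) 99|_10 = 9·10 + 9 ↦ 9·11 + 9|_11 = 108 ⇒ 107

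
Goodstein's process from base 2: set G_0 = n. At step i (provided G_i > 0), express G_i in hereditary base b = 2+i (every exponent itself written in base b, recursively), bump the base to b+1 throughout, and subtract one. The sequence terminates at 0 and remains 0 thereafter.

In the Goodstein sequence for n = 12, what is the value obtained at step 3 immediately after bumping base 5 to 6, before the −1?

280020

base 2: 12 = 2^(2 + 1) + 2^2; at 3: 3^(3 + 1) + 3^3 = 108; next = 107
base 3: 107 = 3^(3 + 1) + 2·3^2 + 2·3 + 2; at 4: 4^(4 + 1) + 2·4^2 + 2·4 + 2 = 1066; next = 1065
base 4: 1065 = 4^(4 + 1) + 2·4^2 + 2·4 + 1; at 5: 5^(5 + 1) + 2·5^2 + 2·5 + 1 = 15686; next = 15685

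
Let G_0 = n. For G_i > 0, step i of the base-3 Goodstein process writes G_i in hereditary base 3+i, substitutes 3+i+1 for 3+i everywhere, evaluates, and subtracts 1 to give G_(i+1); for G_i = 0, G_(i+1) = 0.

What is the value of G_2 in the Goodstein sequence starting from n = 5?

base 3: 5 = 3 + 2; at 4: 4 + 2 = 6; next = 5
base 4: 5 = 4 + 1; at 5: 5 + 1 = 6; next = 5
base 5: 5 = 5; at 6: 6 = 6; next = 5

5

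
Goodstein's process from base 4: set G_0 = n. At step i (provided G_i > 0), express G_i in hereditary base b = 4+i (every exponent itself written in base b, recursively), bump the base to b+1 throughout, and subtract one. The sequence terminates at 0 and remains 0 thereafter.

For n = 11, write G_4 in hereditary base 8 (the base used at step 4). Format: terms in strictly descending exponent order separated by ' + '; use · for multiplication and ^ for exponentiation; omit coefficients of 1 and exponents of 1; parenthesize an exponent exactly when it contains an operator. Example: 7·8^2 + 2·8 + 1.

8 + 7

step 0: 11 = 2·4 + 3; sub 5 for 4: 2·5 + 3; = 13; G_1 = 13−1 = 12
step 1: 12 = 2·5 + 2; sub 6 for 5: 2·6 + 2; = 14; G_2 = 14−1 = 13
step 2: 13 = 2·6 + 1; sub 7 for 6: 2·7 + 1; = 15; G_3 = 15−1 = 14
step 3: 14 = 2·7; sub 8 for 7: 2·8; = 16; G_4 = 16−1 = 15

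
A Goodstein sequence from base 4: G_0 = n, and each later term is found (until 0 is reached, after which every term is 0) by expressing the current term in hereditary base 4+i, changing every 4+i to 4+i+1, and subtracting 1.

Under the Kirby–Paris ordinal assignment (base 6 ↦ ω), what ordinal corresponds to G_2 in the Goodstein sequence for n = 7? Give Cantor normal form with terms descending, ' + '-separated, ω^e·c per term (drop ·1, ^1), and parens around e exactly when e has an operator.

ω + 1

base 4: 7 = 4 + 3; at 5: 5 + 3 = 8; next = 7
base 5: 7 = 5 + 2; at 6: 6 + 2 = 8; next = 7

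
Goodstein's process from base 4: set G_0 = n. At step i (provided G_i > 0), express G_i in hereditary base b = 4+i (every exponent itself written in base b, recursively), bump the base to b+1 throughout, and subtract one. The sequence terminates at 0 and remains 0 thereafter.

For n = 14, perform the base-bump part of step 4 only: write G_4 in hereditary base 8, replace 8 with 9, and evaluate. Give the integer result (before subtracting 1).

G_0=14  [base 4] 3·4 + 2  →[4↦5]→  3·5 + 2 = 17  −1 ⇒ G_1=16
G_1=16  [base 5] 3·5 + 1  →[5↦6]→  3·6 + 1 = 19  −1 ⇒ G_2=18
G_2=18  [base 6] 3·6  →[6↦7]→  3·7 = 21  −1 ⇒ G_3=20
G_3=20  [base 7] 2·7 + 6  →[7↦8]→  2·8 + 6 = 22  −1 ⇒ G_4=21
G_4=21  [base 8] 2·8 + 5  →[8↦9]→  2·9 + 5 = 23  −1 ⇒ G_5=22

23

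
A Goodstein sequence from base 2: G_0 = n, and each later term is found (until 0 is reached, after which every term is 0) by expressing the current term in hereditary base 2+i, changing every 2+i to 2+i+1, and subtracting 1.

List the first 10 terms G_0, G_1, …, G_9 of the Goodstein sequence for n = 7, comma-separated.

(0) 7|_2 = 2^2 + 2 + 1 ↦ 3^3 + 3 + 1|_3 = 31 ⇒ 30
(1) 30|_3 = 3^3 + 3 ↦ 4^4 + 4|_4 = 260 ⇒ 259
(2) 259|_4 = 4^4 + 3 ↦ 5^5 + 3|_5 = 3128 ⇒ 3127
(3) 3127|_5 = 5^5 + 2 ↦ 6^6 + 2|_6 = 46658 ⇒ 46657
(4) 46657|_6 = 6^6 + 1 ↦ 7^7 + 1|_7 = 823544 ⇒ 823543
(5) 823543|_7 = 7^7 ↦ 8^8|_8 = 16777216 ⇒ 16777215
(6) 16777215|_8 = 7·8^7 + 7·8^6 + 7·8^5 + 7·8^4 + 7·8^3 + 7·8^2 + 7·8 + 7 ↦ 7·9^7 + 7·9^6 + 7·9^5 + 7·9^4 + 7·9^3 + 7·9^2 + 7·9 + 7|_9 = 37665880 ⇒ 37665879
(7) 37665879|_9 = 7·9^7 + 7·9^6 + 7·9^5 + 7·9^4 + 7·9^3 + 7·9^2 + 7·9 + 6 ↦ 7·10^7 + 7·10^6 + 7·10^5 + 7·10^4 + 7·10^3 + 7·10^2 + 7·10 + 6|_10 = 77777776 ⇒ 77777775
(8) 77777775|_10 = 7·10^7 + 7·10^6 + 7·10^5 + 7·10^4 + 7·10^3 + 7·10^2 + 7·10 + 5 ↦ 7·11^7 + 7·11^6 + 7·11^5 + 7·11^4 + 7·11^3 + 7·11^2 + 7·11 + 5|_11 = 150051214 ⇒ 150051213

7, 30, 259, 3127, 46657, 823543, 16777215, 37665879, 77777775, 150051213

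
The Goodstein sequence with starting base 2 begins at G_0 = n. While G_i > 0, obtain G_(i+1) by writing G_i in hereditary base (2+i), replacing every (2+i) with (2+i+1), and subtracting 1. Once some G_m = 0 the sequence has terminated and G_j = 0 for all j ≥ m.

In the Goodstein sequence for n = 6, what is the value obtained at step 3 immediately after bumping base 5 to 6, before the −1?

46656

G_0=6  [base 2] 2^2 + 2  →[2↦3]→  3^3 + 3 = 30  −1 ⇒ G_1=29
G_1=29  [base 3] 3^3 + 2  →[3↦4]→  4^4 + 2 = 258  −1 ⇒ G_2=257
G_2=257  [base 4] 4^4 + 1  →[4↦5]→  5^5 + 1 = 3126  −1 ⇒ G_3=3125
G_3=3125  [base 5] 5^5  →[5↦6]→  6^6 = 46656  −1 ⇒ G_4=46655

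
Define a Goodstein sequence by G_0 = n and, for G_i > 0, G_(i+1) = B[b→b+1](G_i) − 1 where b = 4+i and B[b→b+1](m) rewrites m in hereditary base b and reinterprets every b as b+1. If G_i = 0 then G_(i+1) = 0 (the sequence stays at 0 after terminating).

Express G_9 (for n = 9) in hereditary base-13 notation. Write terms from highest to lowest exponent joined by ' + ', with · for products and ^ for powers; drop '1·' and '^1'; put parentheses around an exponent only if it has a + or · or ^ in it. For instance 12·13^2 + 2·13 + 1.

G_0=9  [base 4] 2·4 + 1  →[4↦5]→  2·5 + 1 = 11  −1 ⇒ G_1=10
G_1=10  [base 5] 2·5  →[5↦6]→  2·6 = 12  −1 ⇒ G_2=11
G_2=11  [base 6] 6 + 5  →[6↦7]→  7 + 5 = 12  −1 ⇒ G_3=11
G_3=11  [base 7] 7 + 4  →[7↦8]→  8 + 4 = 12  −1 ⇒ G_4=11
G_4=11  [base 8] 8 + 3  →[8↦9]→  9 + 3 = 12  −1 ⇒ G_5=11
G_5=11  [base 9] 9 + 2  →[9↦10]→  10 + 2 = 12  −1 ⇒ G_6=11
G_6=11  [base 10] 10 + 1  →[10↦11]→  11 + 1 = 12  −1 ⇒ G_7=11
G_7=11  [base 11] 11  →[11↦12]→  12 = 12  −1 ⇒ G_8=11
G_8=11  [base 12] 11  →[12↦13]→  11 = 11  −1 ⇒ G_9=10

10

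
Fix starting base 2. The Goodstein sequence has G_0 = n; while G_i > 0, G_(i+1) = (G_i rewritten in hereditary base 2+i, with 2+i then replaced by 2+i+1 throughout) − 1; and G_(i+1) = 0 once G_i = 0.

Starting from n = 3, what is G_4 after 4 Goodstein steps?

base 2: 3 = 2 + 1; at 3: 3 + 1 = 4; next = 3
base 3: 3 = 3; at 4: 4 = 4; next = 3
base 4: 3 = 3; at 5: 3 = 3; next = 2
base 5: 2 = 2; at 6: 2 = 2; next = 1
base 6: 1 = 1; at 7: 1 = 1; next = 0

1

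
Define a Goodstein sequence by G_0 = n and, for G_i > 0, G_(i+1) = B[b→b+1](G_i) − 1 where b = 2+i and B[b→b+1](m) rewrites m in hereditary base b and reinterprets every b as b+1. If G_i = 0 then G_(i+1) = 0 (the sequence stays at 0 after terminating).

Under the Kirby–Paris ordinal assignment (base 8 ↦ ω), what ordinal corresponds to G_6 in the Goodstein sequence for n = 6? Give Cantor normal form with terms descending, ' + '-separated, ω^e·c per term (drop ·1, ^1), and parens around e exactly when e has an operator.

(0) 6|_2 = 2^2 + 2 ↦ 3^3 + 3|_3 = 30 ⇒ 29
(1) 29|_3 = 3^3 + 2 ↦ 4^4 + 2|_4 = 258 ⇒ 257
(2) 257|_4 = 4^4 + 1 ↦ 5^5 + 1|_5 = 3126 ⇒ 3125
(3) 3125|_5 = 5^5 ↦ 6^6|_6 = 46656 ⇒ 46655
(4) 46655|_6 = 5·6^5 + 5·6^4 + 5·6^3 + 5·6^2 + 5·6 + 5 ↦ 5·7^5 + 5·7^4 + 5·7^3 + 5·7^2 + 5·7 + 5|_7 = 98040 ⇒ 98039
(5) 98039|_7 = 5·7^5 + 5·7^4 + 5·7^3 + 5·7^2 + 5·7 + 4 ↦ 5·8^5 + 5·8^4 + 5·8^3 + 5·8^2 + 5·8 + 4|_8 = 187244 ⇒ 187243
(6) 187243|_8 = 5·8^5 + 5·8^4 + 5·8^3 + 5·8^2 + 5·8 + 3 ↦ 5·9^5 + 5·9^4 + 5·9^3 + 5·9^2 + 5·9 + 3|_9 = 332148 ⇒ 332147

ω^5·5 + ω^4·5 + ω^3·5 + ω^2·5 + ω·5 + 3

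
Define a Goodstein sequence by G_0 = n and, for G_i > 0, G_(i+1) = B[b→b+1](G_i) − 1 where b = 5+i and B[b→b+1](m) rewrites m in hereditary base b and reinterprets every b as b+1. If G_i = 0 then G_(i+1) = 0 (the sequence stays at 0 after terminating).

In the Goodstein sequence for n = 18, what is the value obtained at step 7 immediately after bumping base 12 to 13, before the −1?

31

18 —HB5→ 3·5 + 3 —bump→ 3·6 + 3 = 21 —(−1)→ 20
20 —HB6→ 3·6 + 2 —bump→ 3·7 + 2 = 23 —(−1)→ 22
22 —HB7→ 3·7 + 1 —bump→ 3·8 + 1 = 25 —(−1)→ 24
24 —HB8→ 3·8 —bump→ 3·9 = 27 —(−1)→ 26
26 —HB9→ 2·9 + 8 —bump→ 2·10 + 8 = 28 —(−1)→ 27
27 —HB10→ 2·10 + 7 —bump→ 2·11 + 7 = 29 —(−1)→ 28
28 —HB11→ 2·11 + 6 —bump→ 2·12 + 6 = 30 —(−1)→ 29
29 —HB12→ 2·12 + 5 —bump→ 2·13 + 5 = 31 —(−1)→ 30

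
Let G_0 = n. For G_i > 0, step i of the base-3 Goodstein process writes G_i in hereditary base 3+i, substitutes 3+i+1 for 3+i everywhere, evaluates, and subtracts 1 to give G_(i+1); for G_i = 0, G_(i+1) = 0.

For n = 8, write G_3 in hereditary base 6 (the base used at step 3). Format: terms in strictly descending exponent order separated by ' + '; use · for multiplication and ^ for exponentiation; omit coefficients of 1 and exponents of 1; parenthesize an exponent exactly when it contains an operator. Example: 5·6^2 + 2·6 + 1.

6 + 5

base 3: 8 = 2·3 + 2; at 4: 2·4 + 2 = 10; next = 9
base 4: 9 = 2·4 + 1; at 5: 2·5 + 1 = 11; next = 10
base 5: 10 = 2·5; at 6: 2·6 = 12; next = 11
base 6: 11 = 6 + 5; at 7: 7 + 5 = 12; next = 11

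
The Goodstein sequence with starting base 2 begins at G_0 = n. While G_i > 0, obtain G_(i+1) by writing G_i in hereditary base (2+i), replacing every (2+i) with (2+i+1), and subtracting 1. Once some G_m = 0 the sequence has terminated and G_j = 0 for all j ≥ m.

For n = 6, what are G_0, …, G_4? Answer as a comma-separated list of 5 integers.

6, 29, 257, 3125, 46655

[0] 6 ≡ 2^2 + 2 (base 2). Lift 3: 30. −1: 29.
[1] 29 ≡ 3^3 + 2 (base 3). Lift 4: 258. −1: 257.
[2] 257 ≡ 4^4 + 1 (base 4). Lift 5: 3126. −1: 3125.
[3] 3125 ≡ 5^5 (base 5). Lift 6: 46656. −1: 46655.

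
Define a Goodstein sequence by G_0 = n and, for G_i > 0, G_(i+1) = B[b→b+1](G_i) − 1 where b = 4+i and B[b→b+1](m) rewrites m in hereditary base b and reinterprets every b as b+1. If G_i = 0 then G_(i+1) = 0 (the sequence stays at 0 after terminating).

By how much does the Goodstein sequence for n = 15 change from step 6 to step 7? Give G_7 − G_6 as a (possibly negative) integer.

G_0 = 15. HB_4(15) = 3·4 + 3. Bump = 18. G_1 = 17.
G_1 = 17. HB_5(17) = 3·5 + 2. Bump = 20. G_2 = 19.
G_2 = 19. HB_6(19) = 3·6 + 1. Bump = 22. G_3 = 21.
G_3 = 21. HB_7(21) = 3·7. Bump = 24. G_4 = 23.
G_4 = 23. HB_8(23) = 2·8 + 7. Bump = 25. G_5 = 24.
G_5 = 24. HB_9(24) = 2·9 + 6. Bump = 26. G_6 = 25.
G_6 = 25. HB_10(25) = 2·10 + 5. Bump = 27. G_7 = 26.

1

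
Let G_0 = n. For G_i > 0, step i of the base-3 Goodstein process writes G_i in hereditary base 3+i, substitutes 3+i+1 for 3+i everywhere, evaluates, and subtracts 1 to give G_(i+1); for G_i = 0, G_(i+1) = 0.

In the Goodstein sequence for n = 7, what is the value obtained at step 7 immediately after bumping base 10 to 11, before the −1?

9

[0] 7 ≡ 2·3 + 1 (base 3). Lift 4: 9. −1: 8.
[1] 8 ≡ 2·4 (base 4). Lift 5: 10. −1: 9.
[2] 9 ≡ 5 + 4 (base 5). Lift 6: 10. −1: 9.
[3] 9 ≡ 6 + 3 (base 6). Lift 7: 10. −1: 9.
[4] 9 ≡ 7 + 2 (base 7). Lift 8: 10. −1: 9.
[5] 9 ≡ 8 + 1 (base 8). Lift 9: 10. −1: 9.
[6] 9 ≡ 9 (base 9). Lift 10: 10. −1: 9.
[7] 9 ≡ 9 (base 10). Lift 11: 9. −1: 8.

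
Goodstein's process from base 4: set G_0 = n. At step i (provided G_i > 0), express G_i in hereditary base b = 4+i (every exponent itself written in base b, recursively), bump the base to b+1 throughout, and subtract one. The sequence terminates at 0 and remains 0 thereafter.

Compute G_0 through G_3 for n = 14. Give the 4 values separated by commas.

14, 16, 18, 20

(0) 14|_4 = 3·4 + 2 ↦ 3·5 + 2|_5 = 17 ⇒ 16
(1) 16|_5 = 3·5 + 1 ↦ 3·6 + 1|_6 = 19 ⇒ 18
(2) 18|_6 = 3·6 ↦ 3·7|_7 = 21 ⇒ 20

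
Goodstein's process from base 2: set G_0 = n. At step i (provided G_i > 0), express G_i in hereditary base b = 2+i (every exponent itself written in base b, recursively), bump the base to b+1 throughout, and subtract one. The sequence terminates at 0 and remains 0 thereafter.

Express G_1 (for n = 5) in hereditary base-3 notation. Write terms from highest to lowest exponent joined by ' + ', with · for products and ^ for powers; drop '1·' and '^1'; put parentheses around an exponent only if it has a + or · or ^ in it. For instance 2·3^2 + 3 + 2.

3^3

G_0 = 5. HB_2(5) = 2^2 + 1. Bump = 28. G_1 = 27.
G_1 = 27. HB_3(27) = 3^3. Bump = 256. G_2 = 255.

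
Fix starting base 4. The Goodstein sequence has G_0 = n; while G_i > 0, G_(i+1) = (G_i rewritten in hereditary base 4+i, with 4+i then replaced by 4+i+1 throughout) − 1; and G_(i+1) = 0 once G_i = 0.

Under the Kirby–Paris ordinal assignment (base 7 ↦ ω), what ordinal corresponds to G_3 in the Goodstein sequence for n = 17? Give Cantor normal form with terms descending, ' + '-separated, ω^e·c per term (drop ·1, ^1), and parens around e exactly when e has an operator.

G_0 = 17. HB_4(17) = 4^2 + 1. Bump = 26. G_1 = 25.
G_1 = 25. HB_5(25) = 5^2. Bump = 36. G_2 = 35.
G_2 = 35. HB_6(35) = 5·6 + 5. Bump = 40. G_3 = 39.

ω·5 + 4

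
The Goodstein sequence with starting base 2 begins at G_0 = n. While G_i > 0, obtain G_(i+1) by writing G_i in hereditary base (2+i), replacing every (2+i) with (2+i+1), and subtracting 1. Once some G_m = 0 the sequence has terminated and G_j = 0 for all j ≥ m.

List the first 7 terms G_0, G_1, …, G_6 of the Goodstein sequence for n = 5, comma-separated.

5, 27, 255, 467, 775, 1197, 1751

base 2: 5 = 2^2 + 1; at 3: 3^3 + 1 = 28; next = 27
base 3: 27 = 3^3; at 4: 4^4 = 256; next = 255
base 4: 255 = 3·4^3 + 3·4^2 + 3·4 + 3; at 5: 3·5^3 + 3·5^2 + 3·5 + 3 = 468; next = 467
base 5: 467 = 3·5^3 + 3·5^2 + 3·5 + 2; at 6: 3·6^3 + 3·6^2 + 3·6 + 2 = 776; next = 775
base 6: 775 = 3·6^3 + 3·6^2 + 3·6 + 1; at 7: 3·7^3 + 3·7^2 + 3·7 + 1 = 1198; next = 1197
base 7: 1197 = 3·7^3 + 3·7^2 + 3·7; at 8: 3·8^3 + 3·8^2 + 3·8 = 1752; next = 1751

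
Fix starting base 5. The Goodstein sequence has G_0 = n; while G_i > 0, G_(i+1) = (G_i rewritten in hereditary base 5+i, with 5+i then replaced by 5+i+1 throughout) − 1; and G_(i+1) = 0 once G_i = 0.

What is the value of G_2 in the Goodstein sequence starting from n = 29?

51

G_0=29  [base 5] 5^2 + 4  →[5↦6]→  6^2 + 4 = 40  −1 ⇒ G_1=39
G_1=39  [base 6] 6^2 + 3  →[6↦7]→  7^2 + 3 = 52  −1 ⇒ G_2=51
G_2=51  [base 7] 7^2 + 2  →[7↦8]→  8^2 + 2 = 66  −1 ⇒ G_3=65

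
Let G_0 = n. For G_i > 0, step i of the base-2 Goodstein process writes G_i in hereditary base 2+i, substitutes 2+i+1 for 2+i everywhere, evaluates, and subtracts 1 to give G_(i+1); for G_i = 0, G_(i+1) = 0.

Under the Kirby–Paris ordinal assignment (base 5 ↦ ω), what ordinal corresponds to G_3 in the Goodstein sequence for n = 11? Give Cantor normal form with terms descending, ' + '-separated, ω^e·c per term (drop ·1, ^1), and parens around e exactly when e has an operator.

ω^(ω + 1) + 2

(0) 11|_2 = 2^(2 + 1) + 2 + 1 ↦ 3^(3 + 1) + 3 + 1|_3 = 85 ⇒ 84
(1) 84|_3 = 3^(3 + 1) + 3 ↦ 4^(4 + 1) + 4|_4 = 1028 ⇒ 1027
(2) 1027|_4 = 4^(4 + 1) + 3 ↦ 5^(5 + 1) + 3|_5 = 15628 ⇒ 15627
(3) 15627|_5 = 5^(5 + 1) + 2 ↦ 6^(6 + 1) + 2|_6 = 279938 ⇒ 279937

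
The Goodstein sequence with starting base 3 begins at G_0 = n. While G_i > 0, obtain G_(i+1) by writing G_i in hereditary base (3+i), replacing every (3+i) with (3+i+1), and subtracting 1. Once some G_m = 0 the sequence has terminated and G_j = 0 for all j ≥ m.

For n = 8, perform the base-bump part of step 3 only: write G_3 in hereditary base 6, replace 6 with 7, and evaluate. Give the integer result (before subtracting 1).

base 3: 8 = 2·3 + 2; at 4: 2·4 + 2 = 10; next = 9
base 4: 9 = 2·4 + 1; at 5: 2·5 + 1 = 11; next = 10
base 5: 10 = 2·5; at 6: 2·6 = 12; next = 11
base 6: 11 = 6 + 5; at 7: 7 + 5 = 12; next = 11

12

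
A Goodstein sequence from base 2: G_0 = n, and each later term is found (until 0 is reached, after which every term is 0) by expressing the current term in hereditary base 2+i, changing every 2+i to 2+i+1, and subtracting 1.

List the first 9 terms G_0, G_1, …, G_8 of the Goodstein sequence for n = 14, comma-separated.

14, 110, 1281, 18750, 326591, 5862840, 134404971, 3487116548, 100000555551

[0] 14 ≡ 2^(2 + 1) + 2^2 + 2 (base 2). Lift 3: 111. −1: 110.
[1] 110 ≡ 3^(3 + 1) + 3^3 + 2 (base 3). Lift 4: 1282. −1: 1281.
[2] 1281 ≡ 4^(4 + 1) + 4^4 + 1 (base 4). Lift 5: 18751. −1: 18750.
[3] 18750 ≡ 5^(5 + 1) + 5^5 (base 5). Lift 6: 326592. −1: 326591.
[4] 326591 ≡ 6^(6 + 1) + 5·6^5 + 5·6^4 + 5·6^3 + 5·6^2 + 5·6 + 5 (base 6). Lift 7: 5862841. −1: 5862840.
[5] 5862840 ≡ 7^(7 + 1) + 5·7^5 + 5·7^4 + 5·7^3 + 5·7^2 + 5·7 + 4 (base 7). Lift 8: 134404972. −1: 134404971.
[6] 134404971 ≡ 8^(8 + 1) + 5·8^5 + 5·8^4 + 5·8^3 + 5·8^2 + 5·8 + 3 (base 8). Lift 9: 3487116549. −1: 3487116548.
[7] 3487116548 ≡ 9^(9 + 1) + 5·9^5 + 5·9^4 + 5·9^3 + 5·9^2 + 5·9 + 2 (base 9). Lift 10: 100000555552. −1: 100000555551.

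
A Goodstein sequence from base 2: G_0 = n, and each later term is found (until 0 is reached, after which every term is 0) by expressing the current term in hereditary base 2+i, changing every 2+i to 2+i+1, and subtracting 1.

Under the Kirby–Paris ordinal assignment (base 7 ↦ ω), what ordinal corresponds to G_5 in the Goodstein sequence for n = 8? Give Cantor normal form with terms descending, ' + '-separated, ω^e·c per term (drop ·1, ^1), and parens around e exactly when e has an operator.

G_0 = 8. HB_2(8) = 2^(2 + 1). Bump = 81. G_1 = 80.
G_1 = 80. HB_3(80) = 2·3^3 + 2·3^2 + 2·3 + 2. Bump = 554. G_2 = 553.
G_2 = 553. HB_4(553) = 2·4^4 + 2·4^2 + 2·4 + 1. Bump = 6311. G_3 = 6310.
G_3 = 6310. HB_5(6310) = 2·5^5 + 2·5^2 + 2·5. Bump = 93396. G_4 = 93395.
G_4 = 93395. HB_6(93395) = 2·6^6 + 2·6^2 + 6 + 5. Bump = 1647196. G_5 = 1647195.
G_5 = 1647195. HB_7(1647195) = 2·7^7 + 2·7^2 + 7 + 4. Bump = 33554572. G_6 = 33554571.

ω^ω·2 + ω^2·2 + ω + 4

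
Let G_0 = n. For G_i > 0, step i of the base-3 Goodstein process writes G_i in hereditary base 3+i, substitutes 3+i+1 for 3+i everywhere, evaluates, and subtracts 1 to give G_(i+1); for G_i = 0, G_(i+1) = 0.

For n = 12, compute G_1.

12 —HB3→ 3^2 + 3 —bump→ 4^2 + 4 = 20 —(−1)→ 19
19 —HB4→ 4^2 + 3 —bump→ 5^2 + 3 = 28 —(−1)→ 27

19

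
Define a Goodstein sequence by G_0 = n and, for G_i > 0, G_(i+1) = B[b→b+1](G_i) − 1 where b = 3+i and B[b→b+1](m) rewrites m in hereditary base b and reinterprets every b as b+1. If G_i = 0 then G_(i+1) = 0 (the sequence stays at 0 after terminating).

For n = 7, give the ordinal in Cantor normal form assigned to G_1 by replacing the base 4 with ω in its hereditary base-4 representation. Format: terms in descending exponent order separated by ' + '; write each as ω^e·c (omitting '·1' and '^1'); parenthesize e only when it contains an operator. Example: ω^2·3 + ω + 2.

i=0: 7 = 2·3 + 1 (b=3); 3→4: 2·4 + 1 = 9; 9−1 = 8
i=1: 8 = 2·4 (b=4); 4→5: 2·5 = 10; 10−1 = 9

ω·2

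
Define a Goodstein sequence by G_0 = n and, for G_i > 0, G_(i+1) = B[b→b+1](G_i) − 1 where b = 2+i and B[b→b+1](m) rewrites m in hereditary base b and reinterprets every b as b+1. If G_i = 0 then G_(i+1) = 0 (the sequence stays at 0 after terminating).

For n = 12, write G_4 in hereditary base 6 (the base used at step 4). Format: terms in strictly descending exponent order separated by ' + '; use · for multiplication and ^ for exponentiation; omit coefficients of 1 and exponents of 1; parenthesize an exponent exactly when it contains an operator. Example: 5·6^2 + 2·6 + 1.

6^(6 + 1) + 2·6^2 + 6 + 5

12 —HB2→ 2^(2 + 1) + 2^2 —bump→ 3^(3 + 1) + 3^3 = 108 —(−1)→ 107
107 —HB3→ 3^(3 + 1) + 2·3^2 + 2·3 + 2 —bump→ 4^(4 + 1) + 2·4^2 + 2·4 + 2 = 1066 —(−1)→ 1065
1065 —HB4→ 4^(4 + 1) + 2·4^2 + 2·4 + 1 —bump→ 5^(5 + 1) + 2·5^2 + 2·5 + 1 = 15686 —(−1)→ 15685
15685 —HB5→ 5^(5 + 1) + 2·5^2 + 2·5 —bump→ 6^(6 + 1) + 2·6^2 + 2·6 = 280020 —(−1)→ 280019
280019 —HB6→ 6^(6 + 1) + 2·6^2 + 6 + 5 —bump→ 7^(7 + 1) + 2·7^2 + 7 + 5 = 5764911 —(−1)→ 5764910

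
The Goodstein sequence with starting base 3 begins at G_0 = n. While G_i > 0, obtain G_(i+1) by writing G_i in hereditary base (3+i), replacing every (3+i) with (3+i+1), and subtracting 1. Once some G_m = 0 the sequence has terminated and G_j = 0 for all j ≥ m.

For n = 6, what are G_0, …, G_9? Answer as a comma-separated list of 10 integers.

step 0: 6 = 2·3; sub 4 for 3: 2·4; = 8; G_1 = 8−1 = 7
step 1: 7 = 4 + 3; sub 5 for 4: 5 + 3; = 8; G_2 = 8−1 = 7
step 2: 7 = 5 + 2; sub 6 for 5: 6 + 2; = 8; G_3 = 8−1 = 7
step 3: 7 = 6 + 1; sub 7 for 6: 7 + 1; = 8; G_4 = 8−1 = 7
step 4: 7 = 7; sub 8 for 7: 8; = 8; G_5 = 8−1 = 7
step 5: 7 = 7; sub 9 for 8: 7; = 7; G_6 = 7−1 = 6
step 6: 6 = 6; sub 10 for 9: 6; = 6; G_7 = 6−1 = 5
step 7: 5 = 5; sub 11 for 10: 5; = 5; G_8 = 5−1 = 4
step 8: 4 = 4; sub 12 for 11: 4; = 4; G_9 = 4−1 = 3

6, 7, 7, 7, 7, 7, 6, 5, 4, 3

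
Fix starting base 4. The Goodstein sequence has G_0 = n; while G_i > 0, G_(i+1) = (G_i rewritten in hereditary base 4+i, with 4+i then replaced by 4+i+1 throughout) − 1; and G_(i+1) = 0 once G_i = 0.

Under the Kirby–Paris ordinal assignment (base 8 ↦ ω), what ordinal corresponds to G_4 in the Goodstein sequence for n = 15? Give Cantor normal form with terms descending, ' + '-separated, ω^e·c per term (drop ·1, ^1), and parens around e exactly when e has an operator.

ω·2 + 7

15 —HB4→ 3·4 + 3 —bump→ 3·5 + 3 = 18 —(−1)→ 17
17 —HB5→ 3·5 + 2 —bump→ 3·6 + 2 = 20 —(−1)→ 19
19 —HB6→ 3·6 + 1 —bump→ 3·7 + 1 = 22 —(−1)→ 21
21 —HB7→ 3·7 —bump→ 3·8 = 24 —(−1)→ 23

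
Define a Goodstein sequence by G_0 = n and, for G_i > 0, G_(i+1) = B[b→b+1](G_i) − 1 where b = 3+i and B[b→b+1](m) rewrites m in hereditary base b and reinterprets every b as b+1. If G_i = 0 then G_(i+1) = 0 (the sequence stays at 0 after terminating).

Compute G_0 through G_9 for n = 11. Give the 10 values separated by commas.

base 3: 11 = 3^2 + 2; at 4: 4^2 + 2 = 18; next = 17
base 4: 17 = 4^2 + 1; at 5: 5^2 + 1 = 26; next = 25
base 5: 25 = 5^2; at 6: 6^2 = 36; next = 35
base 6: 35 = 5·6 + 5; at 7: 5·7 + 5 = 40; next = 39
base 7: 39 = 5·7 + 4; at 8: 5·8 + 4 = 44; next = 43
base 8: 43 = 5·8 + 3; at 9: 5·9 + 3 = 48; next = 47
base 9: 47 = 5·9 + 2; at 10: 5·10 + 2 = 52; next = 51
base 10: 51 = 5·10 + 1; at 11: 5·11 + 1 = 56; next = 55
base 11: 55 = 5·11; at 12: 5·12 = 60; next = 59

11, 17, 25, 35, 39, 43, 47, 51, 55, 59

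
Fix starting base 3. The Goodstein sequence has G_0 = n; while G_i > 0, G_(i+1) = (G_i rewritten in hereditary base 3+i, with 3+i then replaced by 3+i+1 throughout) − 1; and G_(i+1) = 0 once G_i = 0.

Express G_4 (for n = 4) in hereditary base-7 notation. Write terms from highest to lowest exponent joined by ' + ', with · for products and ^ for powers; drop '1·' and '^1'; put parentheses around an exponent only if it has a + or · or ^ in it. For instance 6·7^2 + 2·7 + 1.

[0] 4 ≡ 3 + 1 (base 3). Lift 4: 5. −1: 4.
[1] 4 ≡ 4 (base 4). Lift 5: 5. −1: 4.
[2] 4 ≡ 4 (base 5). Lift 6: 4. −1: 3.
[3] 3 ≡ 3 (base 6). Lift 7: 3. −1: 2.

2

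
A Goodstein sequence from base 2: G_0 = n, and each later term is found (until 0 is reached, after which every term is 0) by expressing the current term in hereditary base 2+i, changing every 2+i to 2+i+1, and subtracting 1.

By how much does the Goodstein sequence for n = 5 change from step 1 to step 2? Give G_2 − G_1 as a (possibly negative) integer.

228

5 —HB2→ 2^2 + 1 —bump→ 3^3 + 1 = 28 —(−1)→ 27
27 —HB3→ 3^3 —bump→ 4^4 = 256 —(−1)→ 255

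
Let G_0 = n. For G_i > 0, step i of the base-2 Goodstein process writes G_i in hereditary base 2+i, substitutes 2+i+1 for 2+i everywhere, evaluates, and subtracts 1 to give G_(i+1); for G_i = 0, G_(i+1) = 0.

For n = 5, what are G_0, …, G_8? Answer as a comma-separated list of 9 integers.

5 —HB2→ 2^2 + 1 —bump→ 3^3 + 1 = 28 —(−1)→ 27
27 —HB3→ 3^3 —bump→ 4^4 = 256 —(−1)→ 255
255 —HB4→ 3·4^3 + 3·4^2 + 3·4 + 3 —bump→ 3·5^3 + 3·5^2 + 3·5 + 3 = 468 —(−1)→ 467
467 —HB5→ 3·5^3 + 3·5^2 + 3·5 + 2 —bump→ 3·6^3 + 3·6^2 + 3·6 + 2 = 776 —(−1)→ 775
775 —HB6→ 3·6^3 + 3·6^2 + 3·6 + 1 —bump→ 3·7^3 + 3·7^2 + 3·7 + 1 = 1198 —(−1)→ 1197
1197 —HB7→ 3·7^3 + 3·7^2 + 3·7 —bump→ 3·8^3 + 3·8^2 + 3·8 = 1752 —(−1)→ 1751
1751 —HB8→ 3·8^3 + 3·8^2 + 2·8 + 7 —bump→ 3·9^3 + 3·9^2 + 2·9 + 7 = 2455 —(−1)→ 2454
2454 —HB9→ 3·9^3 + 3·9^2 + 2·9 + 6 —bump→ 3·10^3 + 3·10^2 + 2·10 + 6 = 3326 —(−1)→ 3325

5, 27, 255, 467, 775, 1197, 1751, 2454, 3325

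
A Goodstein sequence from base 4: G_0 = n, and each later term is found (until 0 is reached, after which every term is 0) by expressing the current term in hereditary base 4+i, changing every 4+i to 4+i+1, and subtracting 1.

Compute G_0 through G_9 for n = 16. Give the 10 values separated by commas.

16 —HB4→ 4^2 —bump→ 5^2 = 25 —(−1)→ 24
24 —HB5→ 4·5 + 4 —bump→ 4·6 + 4 = 28 —(−1)→ 27
27 —HB6→ 4·6 + 3 —bump→ 4·7 + 3 = 31 —(−1)→ 30
30 —HB7→ 4·7 + 2 —bump→ 4·8 + 2 = 34 —(−1)→ 33
33 —HB8→ 4·8 + 1 —bump→ 4·9 + 1 = 37 —(−1)→ 36
36 —HB9→ 4·9 —bump→ 4·10 = 40 —(−1)→ 39
39 —HB10→ 3·10 + 9 —bump→ 3·11 + 9 = 42 —(−1)→ 41
41 —HB11→ 3·11 + 8 —bump→ 3·12 + 8 = 44 —(−1)→ 43
43 —HB12→ 3·12 + 7 —bump→ 3·13 + 7 = 46 —(−1)→ 45

16, 24, 27, 30, 33, 36, 39, 41, 43, 45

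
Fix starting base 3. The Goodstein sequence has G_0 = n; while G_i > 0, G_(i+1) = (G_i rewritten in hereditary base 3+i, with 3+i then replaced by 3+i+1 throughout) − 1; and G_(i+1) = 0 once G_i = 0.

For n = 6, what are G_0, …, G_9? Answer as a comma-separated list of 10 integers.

base 3: 6 = 2·3; at 4: 2·4 = 8; next = 7
base 4: 7 = 4 + 3; at 5: 5 + 3 = 8; next = 7
base 5: 7 = 5 + 2; at 6: 6 + 2 = 8; next = 7
base 6: 7 = 6 + 1; at 7: 7 + 1 = 8; next = 7
base 7: 7 = 7; at 8: 8 = 8; next = 7
base 8: 7 = 7; at 9: 7 = 7; next = 6
base 9: 6 = 6; at 10: 6 = 6; next = 5
base 10: 5 = 5; at 11: 5 = 5; next = 4
base 11: 4 = 4; at 12: 4 = 4; next = 3

6, 7, 7, 7, 7, 7, 6, 5, 4, 3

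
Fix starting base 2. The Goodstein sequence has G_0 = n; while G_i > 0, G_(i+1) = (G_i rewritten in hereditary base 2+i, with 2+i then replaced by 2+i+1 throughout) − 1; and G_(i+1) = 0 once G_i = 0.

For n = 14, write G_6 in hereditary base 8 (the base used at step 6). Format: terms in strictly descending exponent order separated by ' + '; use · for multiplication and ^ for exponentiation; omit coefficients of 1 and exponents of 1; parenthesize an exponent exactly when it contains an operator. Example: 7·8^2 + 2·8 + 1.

[0] 14 ≡ 2^(2 + 1) + 2^2 + 2 (base 2). Lift 3: 111. −1: 110.
[1] 110 ≡ 3^(3 + 1) + 3^3 + 2 (base 3). Lift 4: 1282. −1: 1281.
[2] 1281 ≡ 4^(4 + 1) + 4^4 + 1 (base 4). Lift 5: 18751. −1: 18750.
[3] 18750 ≡ 5^(5 + 1) + 5^5 (base 5). Lift 6: 326592. −1: 326591.
[4] 326591 ≡ 6^(6 + 1) + 5·6^5 + 5·6^4 + 5·6^3 + 5·6^2 + 5·6 + 5 (base 6). Lift 7: 5862841. −1: 5862840.
[5] 5862840 ≡ 7^(7 + 1) + 5·7^5 + 5·7^4 + 5·7^3 + 5·7^2 + 5·7 + 4 (base 7). Lift 8: 134404972. −1: 134404971.

8^(8 + 1) + 5·8^5 + 5·8^4 + 5·8^3 + 5·8^2 + 5·8 + 3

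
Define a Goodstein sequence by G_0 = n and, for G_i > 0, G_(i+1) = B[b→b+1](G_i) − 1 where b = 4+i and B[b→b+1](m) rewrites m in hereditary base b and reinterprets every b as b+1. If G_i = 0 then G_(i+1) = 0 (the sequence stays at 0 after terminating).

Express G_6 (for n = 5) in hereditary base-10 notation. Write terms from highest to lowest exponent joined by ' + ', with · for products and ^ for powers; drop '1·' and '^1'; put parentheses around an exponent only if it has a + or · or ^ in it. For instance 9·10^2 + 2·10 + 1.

(0) 5|_4 = 4 + 1 ↦ 5 + 1|_5 = 6 ⇒ 5
(1) 5|_5 = 5 ↦ 6|_6 = 6 ⇒ 5
(2) 5|_6 = 5 ↦ 5|_7 = 5 ⇒ 4
(3) 4|_7 = 4 ↦ 4|_8 = 4 ⇒ 3
(4) 3|_8 = 3 ↦ 3|_9 = 3 ⇒ 2
(5) 2|_9 = 2 ↦ 2|_10 = 2 ⇒ 1
(6) 1|_10 = 1 ↦ 1|_11 = 1 ⇒ 0

1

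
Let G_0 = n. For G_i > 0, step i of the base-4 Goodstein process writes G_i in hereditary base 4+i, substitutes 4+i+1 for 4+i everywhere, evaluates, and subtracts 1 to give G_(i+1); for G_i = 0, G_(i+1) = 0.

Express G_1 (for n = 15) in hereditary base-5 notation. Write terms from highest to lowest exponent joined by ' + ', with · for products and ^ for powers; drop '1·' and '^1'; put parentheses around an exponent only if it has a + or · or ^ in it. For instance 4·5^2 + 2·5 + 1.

G_0=15  [base 4] 3·4 + 3  →[4↦5]→  3·5 + 3 = 18  −1 ⇒ G_1=17
G_1=17  [base 5] 3·5 + 2  →[5↦6]→  3·6 + 2 = 20  −1 ⇒ G_2=19

3·5 + 2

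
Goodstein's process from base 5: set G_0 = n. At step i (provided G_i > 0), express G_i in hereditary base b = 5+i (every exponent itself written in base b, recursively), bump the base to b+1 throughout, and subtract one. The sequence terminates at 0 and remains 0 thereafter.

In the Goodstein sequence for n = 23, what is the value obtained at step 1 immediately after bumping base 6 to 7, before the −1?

30

i=0: 23 = 4·5 + 3 (b=5); 5→6: 4·6 + 3 = 27; 27−1 = 26
i=1: 26 = 4·6 + 2 (b=6); 6→7: 4·7 + 2 = 30; 30−1 = 29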